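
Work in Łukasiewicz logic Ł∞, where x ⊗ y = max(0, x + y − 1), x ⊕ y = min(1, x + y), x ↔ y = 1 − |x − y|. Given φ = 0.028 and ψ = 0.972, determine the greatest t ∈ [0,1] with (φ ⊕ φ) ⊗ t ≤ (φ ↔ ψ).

1.000

φ ⊕ φ = min(1, 0.028 + 0.028) = min(1, 0.056) = 0.056
So the left factor is φ ⊕ φ = 0.056.
φ ↔ ψ = 1 − |0.028 − 0.972| = 1 − 0.944 = 0.056
So the right-hand bound is φ ↔ ψ = 0.056.
The residuum of the Łukasiewicz t-norm gives the supremum: min(1, 1 − 0.056 + 0.056).
1 − 0.056 + 0.056 = 1.000, so t = min(1, 1.000) = 1.000.
Check: 0.056 ⊗ 1.000 = max(0, 0.056) = 0.056 ≤ 0.056.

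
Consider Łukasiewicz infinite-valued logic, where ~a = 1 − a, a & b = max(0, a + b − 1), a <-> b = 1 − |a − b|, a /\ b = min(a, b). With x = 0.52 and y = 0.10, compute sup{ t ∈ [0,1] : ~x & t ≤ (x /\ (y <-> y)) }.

1.00

~x = 1 − 0.52 = 0.48
So the left factor is ~x = 0.48.
y <-> y = 1 − |0.10 − 0.10| = 1 − 0.00 = 1.00
x /\ (y <-> y) = min(0.52, 1.00) = 0.52
So the right-hand bound is x /\ (y <-> y) = 0.52.
The residuum of the Łukasiewicz t-norm gives the supremum: min(1, 1 − 0.48 + 0.52).
1 − 0.48 + 0.52 = 1.04, so t = min(1, 1.04) = 1.00.
Check: 0.48 & 1.00 = max(0, 0.48) = 0.48 ≤ 0.52.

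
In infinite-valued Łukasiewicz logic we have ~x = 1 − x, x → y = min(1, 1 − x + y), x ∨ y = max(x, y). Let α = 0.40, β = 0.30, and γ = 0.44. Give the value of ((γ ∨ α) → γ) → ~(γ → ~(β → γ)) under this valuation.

0.44

γ ∨ α = max(0.44, 0.40) = 0.44
(γ ∨ α) → γ = min(1, 1 − 0.44 + 0.44) = min(1, 1.00) = 1.00
β → γ = min(1, 1 − 0.30 + 0.44) = min(1, 1.14) = 1.00
~(β → γ) = 1 − 1.00 = 0.00
γ → ~(β → γ) = min(1, 1 − 0.44 + 0.00) = min(1, 0.56) = 0.56
~(γ → ~(β → γ)) = 1 − 0.56 = 0.44
((γ ∨ α) → γ) → ~(γ → ~(β → γ)) = min(1, 1 − 1.00 + 0.44) = min(1, 0.44) = 0.44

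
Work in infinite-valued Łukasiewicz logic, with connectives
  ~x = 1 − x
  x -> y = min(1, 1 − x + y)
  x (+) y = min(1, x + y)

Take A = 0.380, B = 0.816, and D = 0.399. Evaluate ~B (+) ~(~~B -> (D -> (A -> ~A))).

~B = 1 − 0.816 = 0.184
~~B = 1 − 0.184 = 0.816
~A = 1 − 0.380 = 0.620
A -> ~A = min(1, 1 − 0.380 + 0.620) = min(1, 1.240) = 1.000
D -> (A -> ~A) = min(1, 1 − 0.399 + 1.000) = min(1, 1.601) = 1.000
~~B -> (D -> (A -> ~A)) = min(1, 1 − 0.816 + 1.000) = min(1, 1.184) = 1.000
~(~~B -> (D -> (A -> ~A))) = 1 − 1.000 = 0.000
~B (+) ~(~~B -> (D -> (A -> ~A))) = min(1, 0.184 + 0.000) = min(1, 0.184) = 0.184

0.184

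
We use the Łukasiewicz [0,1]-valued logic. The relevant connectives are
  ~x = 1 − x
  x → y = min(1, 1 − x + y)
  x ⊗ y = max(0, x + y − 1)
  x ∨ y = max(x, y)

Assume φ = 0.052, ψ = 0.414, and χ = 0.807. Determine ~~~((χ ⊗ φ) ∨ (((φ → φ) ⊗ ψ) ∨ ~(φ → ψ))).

χ ⊗ φ = max(0, 0.807 + 0.052 − 1) = max(0, -0.141) = 0.000
φ → φ = min(1, 1 − 0.052 + 0.052) = min(1, 1.000) = 1.000
(φ → φ) ⊗ ψ = max(0, 1.000 + 0.414 − 1) = max(0, 0.414) = 0.414
φ → ψ = min(1, 1 − 0.052 + 0.414) = min(1, 1.362) = 1.000
~(φ → ψ) = 1 − 1.000 = 0.000
((φ → φ) ⊗ ψ) ∨ ~(φ → ψ) = max(0.414, 0.000) = 0.414
(χ ⊗ φ) ∨ (((φ → φ) ⊗ ψ) ∨ ~(φ → ψ)) = max(0.000, 0.414) = 0.414
~((χ ⊗ φ) ∨ (((φ → φ) ⊗ ψ) ∨ ~(φ → ψ))) = 1 − 0.414 = 0.586
~~((χ ⊗ φ) ∨ (((φ → φ) ⊗ ψ) ∨ ~(φ → ψ))) = 1 − 0.586 = 0.414
~~~((χ ⊗ φ) ∨ (((φ → φ) ⊗ ψ) ∨ ~(φ → ψ))) = 1 − 0.414 = 0.586

0.586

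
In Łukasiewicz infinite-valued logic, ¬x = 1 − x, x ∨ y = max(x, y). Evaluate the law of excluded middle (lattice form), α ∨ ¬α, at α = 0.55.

¬α = 1 − 0.55 = 0.45
α ∨ ¬α = max(0.55, 0.45) = 0.55
(The value 0.55 < 1 shows this instance is not satisfied; not a Ł∞-tautology — its value is max(a, 1−a).)

0.55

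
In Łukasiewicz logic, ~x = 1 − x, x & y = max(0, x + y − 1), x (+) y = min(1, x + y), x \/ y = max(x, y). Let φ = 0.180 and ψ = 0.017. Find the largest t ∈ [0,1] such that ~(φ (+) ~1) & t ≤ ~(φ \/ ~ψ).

0.197

~1 = 1 − 1.000 = 0.000
φ (+) ~1 = min(1, 0.180 + 0.000) = min(1, 0.180) = 0.180
~(φ (+) ~1) = 1 − 0.180 = 0.820
So the left factor is ~(φ (+) ~1) = 0.820.
~ψ = 1 − 0.017 = 0.983
φ \/ ~ψ = max(0.180, 0.983) = 0.983
~(φ \/ ~ψ) = 1 − 0.983 = 0.017
So the right-hand bound is ~(φ \/ ~ψ) = 0.017.
The residuum of the Łukasiewicz t-norm gives the supremum: min(1, 1 − 0.820 + 0.017).
1 − 0.820 + 0.017 = 0.197, so t = min(1, 0.197) = 0.197.
Check: 0.820 & 0.197 = max(0, 0.017) = 0.017 ≤ 0.017.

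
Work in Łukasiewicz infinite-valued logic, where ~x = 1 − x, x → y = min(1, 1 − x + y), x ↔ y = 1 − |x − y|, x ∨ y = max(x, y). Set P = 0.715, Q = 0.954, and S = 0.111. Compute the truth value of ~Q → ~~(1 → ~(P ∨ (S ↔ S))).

~Q = 1 − 0.954 = 0.046
S ↔ S = 1 − |0.111 − 0.111| = 1 − 0.000 = 1.000
P ∨ (S ↔ S) = max(0.715, 1.000) = 1.000
~(P ∨ (S ↔ S)) = 1 − 1.000 = 0.000
1 → ~(P ∨ (S ↔ S)) = min(1, 1 − 1.000 + 0.000) = min(1, 0.000) = 0.000
~(1 → ~(P ∨ (S ↔ S))) = 1 − 0.000 = 1.000
~~(1 → ~(P ∨ (S ↔ S))) = 1 − 1.000 = 0.000
~Q → ~~(1 → ~(P ∨ (S ↔ S))) = min(1, 1 − 0.046 + 0.000) = min(1, 0.954) = 0.954

0.954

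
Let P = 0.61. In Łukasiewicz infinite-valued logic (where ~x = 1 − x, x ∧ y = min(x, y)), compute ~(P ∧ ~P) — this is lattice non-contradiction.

~P = 1 − 0.61 = 0.39
P ∧ ~P = min(0.61, 0.39) = 0.39
~(P ∧ ~P) = 1 − 0.39 = 0.61
(The value 0.61 < 1 shows this instance is not satisfied; not a Ł∞-tautology — its value is 1 − min(a, 1−a).)

0.61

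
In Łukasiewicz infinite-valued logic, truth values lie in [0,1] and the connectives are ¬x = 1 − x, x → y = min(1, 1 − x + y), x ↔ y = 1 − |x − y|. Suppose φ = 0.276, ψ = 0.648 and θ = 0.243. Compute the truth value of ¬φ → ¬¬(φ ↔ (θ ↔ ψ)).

0.957

¬φ = 1 − 0.276 = 0.724
θ ↔ ψ = 1 − |0.243 − 0.648| = 1 − 0.405 = 0.595
φ ↔ (θ ↔ ψ) = 1 − |0.276 − 0.595| = 1 − 0.319 = 0.681
¬(φ ↔ (θ ↔ ψ)) = 1 − 0.681 = 0.319
¬¬(φ ↔ (θ ↔ ψ)) = 1 − 0.319 = 0.681
¬φ → ¬¬(φ ↔ (θ ↔ ψ)) = min(1, 1 − 0.724 + 0.681) = min(1, 0.957) = 0.957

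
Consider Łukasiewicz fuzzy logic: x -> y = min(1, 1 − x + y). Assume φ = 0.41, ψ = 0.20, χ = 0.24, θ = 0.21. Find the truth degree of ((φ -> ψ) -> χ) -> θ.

0.76

φ -> ψ = min(1, 1 − 0.41 + 0.20) = min(1, 0.79) = 0.79
(φ -> ψ) -> χ = min(1, 1 − 0.79 + 0.24) = min(1, 0.45) = 0.45
((φ -> ψ) -> χ) -> θ = min(1, 1 − 0.45 + 0.21) = min(1, 0.76) = 0.76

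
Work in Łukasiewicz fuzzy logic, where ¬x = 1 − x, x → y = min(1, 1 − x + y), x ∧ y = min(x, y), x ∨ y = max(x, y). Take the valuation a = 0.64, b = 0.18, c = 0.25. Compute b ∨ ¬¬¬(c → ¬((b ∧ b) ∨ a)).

0.18

b ∧ b = min(0.18, 0.18) = 0.18
(b ∧ b) ∨ a = max(0.18, 0.64) = 0.64
¬((b ∧ b) ∨ a) = 1 − 0.64 = 0.36
c → ¬((b ∧ b) ∨ a) = min(1, 1 − 0.25 + 0.36) = min(1, 1.11) = 1.00
¬(c → ¬((b ∧ b) ∨ a)) = 1 − 1.00 = 0.00
¬¬(c → ¬((b ∧ b) ∨ a)) = 1 − 0.00 = 1.00
¬¬¬(c → ¬((b ∧ b) ∨ a)) = 1 − 1.00 = 0.00
b ∨ ¬¬¬(c → ¬((b ∧ b) ∨ a)) = max(0.18, 0.00) = 0.18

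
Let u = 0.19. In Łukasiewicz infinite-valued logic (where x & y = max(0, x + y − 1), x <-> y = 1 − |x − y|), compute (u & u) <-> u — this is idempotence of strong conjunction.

u & u = max(0, 0.19 + 0.19 − 1) = max(0, -0.62) = 0.00
(u & u) <-> u = 1 − |0.00 − 0.19| = 1 − 0.19 = 0.81
(The value 0.81 < 1 shows this instance is not satisfied; fails in Ł∞ since a ⊗ a = max(0, 2a−1) ≠ a in general.)

0.81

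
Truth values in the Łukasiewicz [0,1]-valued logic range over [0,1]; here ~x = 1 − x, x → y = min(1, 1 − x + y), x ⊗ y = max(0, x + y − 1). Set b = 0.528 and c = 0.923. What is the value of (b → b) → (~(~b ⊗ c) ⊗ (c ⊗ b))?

0.056

b → b = min(1, 1 − 0.528 + 0.528) = min(1, 1.000) = 1.000
~b = 1 − 0.528 = 0.472
~b ⊗ c = max(0, 0.472 + 0.923 − 1) = max(0, 0.395) = 0.395
~(~b ⊗ c) = 1 − 0.395 = 0.605
c ⊗ b = max(0, 0.923 + 0.528 − 1) = max(0, 0.451) = 0.451
~(~b ⊗ c) ⊗ (c ⊗ b) = max(0, 0.605 + 0.451 − 1) = max(0, 0.056) = 0.056
(b → b) → (~(~b ⊗ c) ⊗ (c ⊗ b)) = min(1, 1 − 1.000 + 0.056) = min(1, 0.056) = 0.056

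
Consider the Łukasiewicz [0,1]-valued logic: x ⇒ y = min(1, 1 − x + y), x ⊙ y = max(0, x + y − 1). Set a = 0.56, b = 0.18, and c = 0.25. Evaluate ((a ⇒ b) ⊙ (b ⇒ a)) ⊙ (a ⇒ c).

0.31

a ⇒ b = min(1, 1 − 0.56 + 0.18) = min(1, 0.62) = 0.62
b ⇒ a = min(1, 1 − 0.18 + 0.56) = min(1, 1.38) = 1.00
(a ⇒ b) ⊙ (b ⇒ a) = max(0, 0.62 + 1.00 − 1) = max(0, 0.62) = 0.62
a ⇒ c = min(1, 1 − 0.56 + 0.25) = min(1, 0.69) = 0.69
((a ⇒ b) ⊙ (b ⇒ a)) ⊙ (a ⇒ c) = max(0, 0.62 + 0.69 − 1) = max(0, 0.31) = 0.31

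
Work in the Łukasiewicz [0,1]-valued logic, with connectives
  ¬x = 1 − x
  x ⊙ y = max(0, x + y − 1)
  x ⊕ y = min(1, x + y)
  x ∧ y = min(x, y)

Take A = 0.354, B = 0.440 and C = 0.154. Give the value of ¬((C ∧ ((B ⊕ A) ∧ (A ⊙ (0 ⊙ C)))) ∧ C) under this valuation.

B ⊕ A = min(1, 0.440 + 0.354) = min(1, 0.794) = 0.794
0 ⊙ C = max(0, 0.000 + 0.154 − 1) = max(0, -0.846) = 0.000
A ⊙ (0 ⊙ C) = max(0, 0.354 + 0.000 − 1) = max(0, -0.646) = 0.000
(B ⊕ A) ∧ (A ⊙ (0 ⊙ C)) = min(0.794, 0.000) = 0.000
C ∧ ((B ⊕ A) ∧ (A ⊙ (0 ⊙ C))) = min(0.154, 0.000) = 0.000
(C ∧ ((B ⊕ A) ∧ (A ⊙ (0 ⊙ C)))) ∧ C = min(0.000, 0.154) = 0.000
¬((C ∧ ((B ⊕ A) ∧ (A ⊙ (0 ⊙ C)))) ∧ C) = 1 − 0.000 = 1.000

1.000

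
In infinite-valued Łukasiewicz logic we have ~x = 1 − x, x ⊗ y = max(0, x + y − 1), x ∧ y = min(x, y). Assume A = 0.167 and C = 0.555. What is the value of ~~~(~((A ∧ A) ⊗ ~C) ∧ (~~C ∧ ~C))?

0.555

A ∧ A = min(0.167, 0.167) = 0.167
~C = 1 − 0.555 = 0.445
(A ∧ A) ⊗ ~C = max(0, 0.167 + 0.445 − 1) = max(0, -0.388) = 0.000
~((A ∧ A) ⊗ ~C) = 1 − 0.000 = 1.000
~~C = 1 − 0.445 = 0.555
~~C ∧ ~C = min(0.555, 0.445) = 0.445
~((A ∧ A) ⊗ ~C) ∧ (~~C ∧ ~C) = min(1.000, 0.445) = 0.445
~(~((A ∧ A) ⊗ ~C) ∧ (~~C ∧ ~C)) = 1 − 0.445 = 0.555
~~(~((A ∧ A) ⊗ ~C) ∧ (~~C ∧ ~C)) = 1 − 0.555 = 0.445
~~~(~((A ∧ A) ⊗ ~C) ∧ (~~C ∧ ~C)) = 1 − 0.445 = 0.555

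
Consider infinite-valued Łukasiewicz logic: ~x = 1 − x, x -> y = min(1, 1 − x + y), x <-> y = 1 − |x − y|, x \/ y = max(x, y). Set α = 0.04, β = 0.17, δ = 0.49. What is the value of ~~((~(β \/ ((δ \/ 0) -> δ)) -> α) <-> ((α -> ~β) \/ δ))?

1.00

δ \/ 0 = max(0.49, 0.00) = 0.49
(δ \/ 0) -> δ = min(1, 1 − 0.49 + 0.49) = min(1, 1.00) = 1.00
β \/ ((δ \/ 0) -> δ) = max(0.17, 1.00) = 1.00
~(β \/ ((δ \/ 0) -> δ)) = 1 − 1.00 = 0.00
~(β \/ ((δ \/ 0) -> δ)) -> α = min(1, 1 − 0.00 + 0.04) = min(1, 1.04) = 1.00
~β = 1 − 0.17 = 0.83
α -> ~β = min(1, 1 − 0.04 + 0.83) = min(1, 1.79) = 1.00
(α -> ~β) \/ δ = max(1.00, 0.49) = 1.00
(~(β \/ ((δ \/ 0) -> δ)) -> α) <-> ((α -> ~β) \/ δ) = 1 − |1.00 − 1.00| = 1 − 0.00 = 1.00
~((~(β \/ ((δ \/ 0) -> δ)) -> α) <-> ((α -> ~β) \/ δ)) = 1 − 1.00 = 0.00
~~((~(β \/ ((δ \/ 0) -> δ)) -> α) <-> ((α -> ~β) \/ δ)) = 1 − 0.00 = 1.00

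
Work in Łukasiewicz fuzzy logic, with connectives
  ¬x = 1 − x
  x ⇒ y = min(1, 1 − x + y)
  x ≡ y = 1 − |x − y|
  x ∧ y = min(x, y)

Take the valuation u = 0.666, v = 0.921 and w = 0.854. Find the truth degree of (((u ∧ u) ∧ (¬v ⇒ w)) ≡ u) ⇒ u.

0.666

u ∧ u = min(0.666, 0.666) = 0.666
¬v = 1 − 0.921 = 0.079
¬v ⇒ w = min(1, 1 − 0.079 + 0.854) = min(1, 1.775) = 1.000
(u ∧ u) ∧ (¬v ⇒ w) = min(0.666, 1.000) = 0.666
((u ∧ u) ∧ (¬v ⇒ w)) ≡ u = 1 − |0.666 − 0.666| = 1 − 0.000 = 1.000
(((u ∧ u) ∧ (¬v ⇒ w)) ≡ u) ⇒ u = min(1, 1 − 1.000 + 0.666) = min(1, 0.666) = 0.666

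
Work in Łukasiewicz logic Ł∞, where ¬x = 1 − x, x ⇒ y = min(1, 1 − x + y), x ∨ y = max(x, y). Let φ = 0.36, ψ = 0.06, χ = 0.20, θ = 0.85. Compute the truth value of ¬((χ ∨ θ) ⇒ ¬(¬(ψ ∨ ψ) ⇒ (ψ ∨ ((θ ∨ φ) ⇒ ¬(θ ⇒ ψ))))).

χ ∨ θ = max(0.20, 0.85) = 0.85
ψ ∨ ψ = max(0.06, 0.06) = 0.06
¬(ψ ∨ ψ) = 1 − 0.06 = 0.94
θ ∨ φ = max(0.85, 0.36) = 0.85
θ ⇒ ψ = min(1, 1 − 0.85 + 0.06) = min(1, 0.21) = 0.21
¬(θ ⇒ ψ) = 1 − 0.21 = 0.79
(θ ∨ φ) ⇒ ¬(θ ⇒ ψ) = min(1, 1 − 0.85 + 0.79) = min(1, 0.94) = 0.94
ψ ∨ ((θ ∨ φ) ⇒ ¬(θ ⇒ ψ)) = max(0.06, 0.94) = 0.94
¬(ψ ∨ ψ) ⇒ (ψ ∨ ((θ ∨ φ) ⇒ ¬(θ ⇒ ψ))) = min(1, 1 − 0.94 + 0.94) = min(1, 1.00) = 1.00
¬(¬(ψ ∨ ψ) ⇒ (ψ ∨ ((θ ∨ φ) ⇒ ¬(θ ⇒ ψ)))) = 1 − 1.00 = 0.00
(χ ∨ θ) ⇒ ¬(¬(ψ ∨ ψ) ⇒ (ψ ∨ ((θ ∨ φ) ⇒ ¬(θ ⇒ ψ)))) = min(1, 1 − 0.85 + 0.00) = min(1, 0.15) = 0.15
¬((χ ∨ θ) ⇒ ¬(¬(ψ ∨ ψ) ⇒ (ψ ∨ ((θ ∨ φ) ⇒ ¬(θ ⇒ ψ))))) = 1 − 0.15 = 0.85

0.85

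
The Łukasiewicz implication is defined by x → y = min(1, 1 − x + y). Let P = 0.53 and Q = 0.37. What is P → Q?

0.84

P → Q = min(1, 1 − 0.53 + 0.37) = min(1, 0.84) = 0.84
For comparison, the Gödel implication (1 if x ≤ y else y) would give 0.37.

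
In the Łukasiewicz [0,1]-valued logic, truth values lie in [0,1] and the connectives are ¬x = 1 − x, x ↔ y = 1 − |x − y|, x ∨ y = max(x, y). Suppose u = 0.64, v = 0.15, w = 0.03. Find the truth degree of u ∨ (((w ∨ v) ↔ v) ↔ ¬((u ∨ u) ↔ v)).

0.64

w ∨ v = max(0.03, 0.15) = 0.15
(w ∨ v) ↔ v = 1 − |0.15 − 0.15| = 1 − 0.00 = 1.00
u ∨ u = max(0.64, 0.64) = 0.64
(u ∨ u) ↔ v = 1 − |0.64 − 0.15| = 1 − 0.49 = 0.51
¬((u ∨ u) ↔ v) = 1 − 0.51 = 0.49
((w ∨ v) ↔ v) ↔ ¬((u ∨ u) ↔ v) = 1 − |1.00 − 0.49| = 1 − 0.51 = 0.49
u ∨ (((w ∨ v) ↔ v) ↔ ¬((u ∨ u) ↔ v)) = max(0.64, 0.49) = 0.64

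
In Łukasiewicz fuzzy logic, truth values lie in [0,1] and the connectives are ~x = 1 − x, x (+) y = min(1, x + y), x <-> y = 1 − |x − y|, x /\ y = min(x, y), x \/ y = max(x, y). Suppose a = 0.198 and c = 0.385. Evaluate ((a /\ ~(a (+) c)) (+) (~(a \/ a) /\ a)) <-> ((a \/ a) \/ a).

a (+) c = min(1, 0.198 + 0.385) = min(1, 0.583) = 0.583
~(a (+) c) = 1 − 0.583 = 0.417
a /\ ~(a (+) c) = min(0.198, 0.417) = 0.198
a \/ a = max(0.198, 0.198) = 0.198
~(a \/ a) = 1 − 0.198 = 0.802
~(a \/ a) /\ a = min(0.802, 0.198) = 0.198
(a /\ ~(a (+) c)) (+) (~(a \/ a) /\ a) = min(1, 0.198 + 0.198) = min(1, 0.396) = 0.396
(a \/ a) \/ a = max(0.198, 0.198) = 0.198
((a /\ ~(a (+) c)) (+) (~(a \/ a) /\ a)) <-> ((a \/ a) \/ a) = 1 − |0.396 − 0.198| = 1 − 0.198 = 0.802

0.802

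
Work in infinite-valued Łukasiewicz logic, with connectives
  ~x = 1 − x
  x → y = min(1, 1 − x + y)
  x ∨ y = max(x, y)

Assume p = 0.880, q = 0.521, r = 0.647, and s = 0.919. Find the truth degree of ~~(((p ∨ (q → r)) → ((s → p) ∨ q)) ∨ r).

q → r = min(1, 1 − 0.521 + 0.647) = min(1, 1.126) = 1.000
p ∨ (q → r) = max(0.880, 1.000) = 1.000
s → p = min(1, 1 − 0.919 + 0.880) = min(1, 0.961) = 0.961
(s → p) ∨ q = max(0.961, 0.521) = 0.961
(p ∨ (q → r)) → ((s → p) ∨ q) = min(1, 1 − 1.000 + 0.961) = min(1, 0.961) = 0.961
((p ∨ (q → r)) → ((s → p) ∨ q)) ∨ r = max(0.961, 0.647) = 0.961
~(((p ∨ (q → r)) → ((s → p) ∨ q)) ∨ r) = 1 − 0.961 = 0.039
~~(((p ∨ (q → r)) → ((s → p) ∨ q)) ∨ r) = 1 − 0.039 = 0.961

0.961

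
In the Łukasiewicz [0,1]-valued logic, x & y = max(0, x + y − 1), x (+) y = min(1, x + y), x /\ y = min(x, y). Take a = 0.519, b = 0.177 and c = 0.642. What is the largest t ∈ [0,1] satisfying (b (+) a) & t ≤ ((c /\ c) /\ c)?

b (+) a = min(1, 0.177 + 0.519) = min(1, 0.696) = 0.696
So the left factor is b (+) a = 0.696.
c /\ c = min(0.642, 0.642) = 0.642
(c /\ c) /\ c = min(0.642, 0.642) = 0.642
So the right-hand bound is (c /\ c) /\ c = 0.642.
The residuum of the Łukasiewicz t-norm gives the supremum: min(1, 1 − 0.696 + 0.642).
1 − 0.696 + 0.642 = 0.946, so t = min(1, 0.946) = 0.946.
Check: 0.696 & 0.946 = max(0, 0.642) = 0.642 ≤ 0.642.

0.946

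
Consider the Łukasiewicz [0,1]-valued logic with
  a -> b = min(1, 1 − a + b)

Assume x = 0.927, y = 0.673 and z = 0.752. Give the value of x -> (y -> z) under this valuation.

1.000

y -> z = min(1, 1 − 0.673 + 0.752) = min(1, 1.079) = 1.000
x -> (y -> z) = min(1, 1 − 0.927 + 1.000) = min(1, 1.073) = 1.000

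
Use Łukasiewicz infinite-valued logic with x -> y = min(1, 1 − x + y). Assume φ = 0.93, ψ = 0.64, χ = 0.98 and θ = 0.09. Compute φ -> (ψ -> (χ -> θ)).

χ -> θ = min(1, 1 − 0.98 + 0.09) = min(1, 0.11) = 0.11
ψ -> (χ -> θ) = min(1, 1 − 0.64 + 0.11) = min(1, 0.47) = 0.47
φ -> (ψ -> (χ -> θ)) = min(1, 1 − 0.93 + 0.47) = min(1, 0.54) = 0.54

0.54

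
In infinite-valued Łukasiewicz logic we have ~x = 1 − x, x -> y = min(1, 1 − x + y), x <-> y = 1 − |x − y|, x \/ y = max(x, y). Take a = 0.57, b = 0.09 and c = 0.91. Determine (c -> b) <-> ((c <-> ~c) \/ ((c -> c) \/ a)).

0.18

c -> b = min(1, 1 − 0.91 + 0.09) = min(1, 0.18) = 0.18
~c = 1 − 0.91 = 0.09
c <-> ~c = 1 − |0.91 − 0.09| = 1 − 0.82 = 0.18
c -> c = min(1, 1 − 0.91 + 0.91) = min(1, 1.00) = 1.00
(c -> c) \/ a = max(1.00, 0.57) = 1.00
(c <-> ~c) \/ ((c -> c) \/ a) = max(0.18, 1.00) = 1.00
(c -> b) <-> ((c <-> ~c) \/ ((c -> c) \/ a)) = 1 − |0.18 − 1.00| = 1 − 0.82 = 0.18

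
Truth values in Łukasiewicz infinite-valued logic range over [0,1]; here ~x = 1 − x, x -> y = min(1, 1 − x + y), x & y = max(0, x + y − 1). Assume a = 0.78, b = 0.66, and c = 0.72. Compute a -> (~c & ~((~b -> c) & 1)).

~c = 1 − 0.72 = 0.28
~b = 1 − 0.66 = 0.34
~b -> c = min(1, 1 − 0.34 + 0.72) = min(1, 1.38) = 1.00
(~b -> c) & 1 = max(0, 1.00 + 1.00 − 1) = max(0, 1.00) = 1.00
~((~b -> c) & 1) = 1 − 1.00 = 0.00
~c & ~((~b -> c) & 1) = max(0, 0.28 + 0.00 − 1) = max(0, -0.72) = 0.00
a -> (~c & ~((~b -> c) & 1)) = min(1, 1 − 0.78 + 0.00) = min(1, 0.22) = 0.22

0.22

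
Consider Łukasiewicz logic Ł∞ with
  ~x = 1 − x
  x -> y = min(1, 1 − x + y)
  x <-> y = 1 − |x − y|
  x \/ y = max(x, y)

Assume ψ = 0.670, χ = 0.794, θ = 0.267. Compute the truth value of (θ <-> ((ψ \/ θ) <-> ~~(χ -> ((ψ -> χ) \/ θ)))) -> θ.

ψ \/ θ = max(0.670, 0.267) = 0.670
ψ -> χ = min(1, 1 − 0.670 + 0.794) = min(1, 1.124) = 1.000
(ψ -> χ) \/ θ = max(1.000, 0.267) = 1.000
χ -> ((ψ -> χ) \/ θ) = min(1, 1 − 0.794 + 1.000) = min(1, 1.206) = 1.000
~(χ -> ((ψ -> χ) \/ θ)) = 1 − 1.000 = 0.000
~~(χ -> ((ψ -> χ) \/ θ)) = 1 − 0.000 = 1.000
(ψ \/ θ) <-> ~~(χ -> ((ψ -> χ) \/ θ)) = 1 − |0.670 − 1.000| = 1 − 0.330 = 0.670
θ <-> ((ψ \/ θ) <-> ~~(χ -> ((ψ -> χ) \/ θ))) = 1 − |0.267 − 0.670| = 1 − 0.403 = 0.597
(θ <-> ((ψ \/ θ) <-> ~~(χ -> ((ψ -> χ) \/ θ)))) -> θ = min(1, 1 − 0.597 + 0.267) = min(1, 0.670) = 0.670

0.670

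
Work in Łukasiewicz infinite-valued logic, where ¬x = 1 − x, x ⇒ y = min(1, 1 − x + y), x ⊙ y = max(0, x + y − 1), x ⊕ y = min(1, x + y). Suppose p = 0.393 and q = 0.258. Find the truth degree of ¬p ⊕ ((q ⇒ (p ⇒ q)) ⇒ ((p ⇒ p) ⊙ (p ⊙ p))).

0.607

¬p = 1 − 0.393 = 0.607
p ⇒ q = min(1, 1 − 0.393 + 0.258) = min(1, 0.865) = 0.865
q ⇒ (p ⇒ q) = min(1, 1 − 0.258 + 0.865) = min(1, 1.607) = 1.000
p ⇒ p = min(1, 1 − 0.393 + 0.393) = min(1, 1.000) = 1.000
p ⊙ p = max(0, 0.393 + 0.393 − 1) = max(0, -0.214) = 0.000
(p ⇒ p) ⊙ (p ⊙ p) = max(0, 1.000 + 0.000 − 1) = max(0, 0.000) = 0.000
(q ⇒ (p ⇒ q)) ⇒ ((p ⇒ p) ⊙ (p ⊙ p)) = min(1, 1 − 1.000 + 0.000) = min(1, 0.000) = 0.000
¬p ⊕ ((q ⇒ (p ⇒ q)) ⇒ ((p ⇒ p) ⊙ (p ⊙ p))) = min(1, 0.607 + 0.000) = min(1, 0.607) = 0.607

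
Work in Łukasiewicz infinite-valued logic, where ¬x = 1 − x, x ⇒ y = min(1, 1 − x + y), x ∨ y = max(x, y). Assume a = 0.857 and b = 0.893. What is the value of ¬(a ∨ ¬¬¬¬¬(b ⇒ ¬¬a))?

0.143

¬a = 1 − 0.857 = 0.143
¬¬a = 1 − 0.143 = 0.857
b ⇒ ¬¬a = min(1, 1 − 0.893 + 0.857) = min(1, 0.964) = 0.964
¬(b ⇒ ¬¬a) = 1 − 0.964 = 0.036
¬¬(b ⇒ ¬¬a) = 1 − 0.036 = 0.964
¬¬¬(b ⇒ ¬¬a) = 1 − 0.964 = 0.036
¬¬¬¬(b ⇒ ¬¬a) = 1 − 0.036 = 0.964
¬¬¬¬¬(b ⇒ ¬¬a) = 1 − 0.964 = 0.036
a ∨ ¬¬¬¬¬(b ⇒ ¬¬a) = max(0.857, 0.036) = 0.857
¬(a ∨ ¬¬¬¬¬(b ⇒ ¬¬a)) = 1 − 0.857 = 0.143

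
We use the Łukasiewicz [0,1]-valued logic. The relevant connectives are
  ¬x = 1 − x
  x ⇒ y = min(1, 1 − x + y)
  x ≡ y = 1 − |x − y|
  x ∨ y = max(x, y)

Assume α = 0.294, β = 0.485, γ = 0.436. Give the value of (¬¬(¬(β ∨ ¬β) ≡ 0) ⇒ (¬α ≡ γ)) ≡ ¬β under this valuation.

0.515

¬β = 1 − 0.485 = 0.515
β ∨ ¬β = max(0.485, 0.515) = 0.515
¬(β ∨ ¬β) = 1 − 0.515 = 0.485
¬(β ∨ ¬β) ≡ 0 = 1 − |0.485 − 0.000| = 1 − 0.485 = 0.515
¬(¬(β ∨ ¬β) ≡ 0) = 1 − 0.515 = 0.485
¬¬(¬(β ∨ ¬β) ≡ 0) = 1 − 0.485 = 0.515
¬α = 1 − 0.294 = 0.706
¬α ≡ γ = 1 − |0.706 − 0.436| = 1 − 0.270 = 0.730
¬¬(¬(β ∨ ¬β) ≡ 0) ⇒ (¬α ≡ γ) = min(1, 1 − 0.515 + 0.730) = min(1, 1.215) = 1.000
(¬¬(¬(β ∨ ¬β) ≡ 0) ⇒ (¬α ≡ γ)) ≡ ¬β = 1 − |1.000 − 0.515| = 1 − 0.485 = 0.515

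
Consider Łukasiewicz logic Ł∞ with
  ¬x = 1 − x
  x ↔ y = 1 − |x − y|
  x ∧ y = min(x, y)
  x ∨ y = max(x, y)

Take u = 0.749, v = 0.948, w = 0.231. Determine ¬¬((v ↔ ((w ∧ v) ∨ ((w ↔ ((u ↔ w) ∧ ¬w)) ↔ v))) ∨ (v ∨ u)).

0.948

w ∧ v = min(0.231, 0.948) = 0.231
u ↔ w = 1 − |0.749 − 0.231| = 1 − 0.518 = 0.482
¬w = 1 − 0.231 = 0.769
(u ↔ w) ∧ ¬w = min(0.482, 0.769) = 0.482
w ↔ ((u ↔ w) ∧ ¬w) = 1 − |0.231 − 0.482| = 1 − 0.251 = 0.749
(w ↔ ((u ↔ w) ∧ ¬w)) ↔ v = 1 − |0.749 − 0.948| = 1 − 0.199 = 0.801
(w ∧ v) ∨ ((w ↔ ((u ↔ w) ∧ ¬w)) ↔ v) = max(0.231, 0.801) = 0.801
v ↔ ((w ∧ v) ∨ ((w ↔ ((u ↔ w) ∧ ¬w)) ↔ v)) = 1 − |0.948 − 0.801| = 1 − 0.147 = 0.853
v ∨ u = max(0.948, 0.749) = 0.948
(v ↔ ((w ∧ v) ∨ ((w ↔ ((u ↔ w) ∧ ¬w)) ↔ v))) ∨ (v ∨ u) = max(0.853, 0.948) = 0.948
¬((v ↔ ((w ∧ v) ∨ ((w ↔ ((u ↔ w) ∧ ¬w)) ↔ v))) ∨ (v ∨ u)) = 1 − 0.948 = 0.052
¬¬((v ↔ ((w ∧ v) ∨ ((w ↔ ((u ↔ w) ∧ ¬w)) ↔ v))) ∨ (v ∨ u)) = 1 − 0.052 = 0.948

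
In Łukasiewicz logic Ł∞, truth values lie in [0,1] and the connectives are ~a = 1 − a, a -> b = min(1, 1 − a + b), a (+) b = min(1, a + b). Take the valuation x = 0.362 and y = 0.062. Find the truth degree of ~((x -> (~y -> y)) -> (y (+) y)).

0.638

~y = 1 − 0.062 = 0.938
~y -> y = min(1, 1 − 0.938 + 0.062) = min(1, 0.124) = 0.124
x -> (~y -> y) = min(1, 1 − 0.362 + 0.124) = min(1, 0.762) = 0.762
y (+) y = min(1, 0.062 + 0.062) = min(1, 0.124) = 0.124
(x -> (~y -> y)) -> (y (+) y) = min(1, 1 − 0.762 + 0.124) = min(1, 0.362) = 0.362
~((x -> (~y -> y)) -> (y (+) y)) = 1 − 0.362 = 0.638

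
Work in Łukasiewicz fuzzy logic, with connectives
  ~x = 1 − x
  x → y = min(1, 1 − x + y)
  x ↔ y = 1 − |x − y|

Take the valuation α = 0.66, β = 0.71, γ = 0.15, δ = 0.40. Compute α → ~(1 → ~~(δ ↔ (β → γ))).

β → γ = min(1, 1 − 0.71 + 0.15) = min(1, 0.44) = 0.44
δ ↔ (β → γ) = 1 − |0.40 − 0.44| = 1 − 0.04 = 0.96
~(δ ↔ (β → γ)) = 1 − 0.96 = 0.04
~~(δ ↔ (β → γ)) = 1 − 0.04 = 0.96
1 → ~~(δ ↔ (β → γ)) = min(1, 1 − 1.00 + 0.96) = min(1, 0.96) = 0.96
~(1 → ~~(δ ↔ (β → γ))) = 1 − 0.96 = 0.04
α → ~(1 → ~~(δ ↔ (β → γ))) = min(1, 1 − 0.66 + 0.04) = min(1, 0.38) = 0.38

0.38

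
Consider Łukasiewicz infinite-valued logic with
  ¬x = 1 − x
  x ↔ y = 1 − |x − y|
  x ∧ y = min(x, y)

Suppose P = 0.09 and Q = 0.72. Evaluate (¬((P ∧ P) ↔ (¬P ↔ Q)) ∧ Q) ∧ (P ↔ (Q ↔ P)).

P ∧ P = min(0.09, 0.09) = 0.09
¬P = 1 − 0.09 = 0.91
¬P ↔ Q = 1 − |0.91 − 0.72| = 1 − 0.19 = 0.81
(P ∧ P) ↔ (¬P ↔ Q) = 1 − |0.09 − 0.81| = 1 − 0.72 = 0.28
¬((P ∧ P) ↔ (¬P ↔ Q)) = 1 − 0.28 = 0.72
¬((P ∧ P) ↔ (¬P ↔ Q)) ∧ Q = min(0.72, 0.72) = 0.72
Q ↔ P = 1 − |0.72 − 0.09| = 1 − 0.63 = 0.37
P ↔ (Q ↔ P) = 1 − |0.09 − 0.37| = 1 − 0.28 = 0.72
(¬((P ∧ P) ↔ (¬P ↔ Q)) ∧ Q) ∧ (P ↔ (Q ↔ P)) = min(0.72, 0.72) = 0.72

0.72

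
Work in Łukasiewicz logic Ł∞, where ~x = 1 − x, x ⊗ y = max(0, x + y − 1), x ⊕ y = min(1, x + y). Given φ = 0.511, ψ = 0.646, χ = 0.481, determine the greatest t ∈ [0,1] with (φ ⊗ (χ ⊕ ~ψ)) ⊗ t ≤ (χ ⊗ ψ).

~ψ = 1 − 0.646 = 0.354
χ ⊕ ~ψ = min(1, 0.481 + 0.354) = min(1, 0.835) = 0.835
φ ⊗ (χ ⊕ ~ψ) = max(0, 0.511 + 0.835 − 1) = max(0, 0.346) = 0.346
So the left factor is φ ⊗ (χ ⊕ ~ψ) = 0.346.
χ ⊗ ψ = max(0, 0.481 + 0.646 − 1) = max(0, 0.127) = 0.127
So the right-hand bound is χ ⊗ ψ = 0.127.
The residuum of the Łukasiewicz t-norm gives the supremum: min(1, 1 − 0.346 + 0.127).
1 − 0.346 + 0.127 = 0.781, so t = min(1, 0.781) = 0.781.
Check: 0.346 ⊗ 0.781 = max(0, 0.127) = 0.127 ≤ 0.127.

0.781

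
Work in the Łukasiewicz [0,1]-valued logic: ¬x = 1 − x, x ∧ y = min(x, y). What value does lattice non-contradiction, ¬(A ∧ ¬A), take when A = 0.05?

0.95

¬A = 1 − 0.05 = 0.95
A ∧ ¬A = min(0.05, 0.95) = 0.05
¬(A ∧ ¬A) = 1 − 0.05 = 0.95
(The value 0.95 < 1 shows this instance is not satisfied; not a Ł∞-tautology — its value is 1 − min(a, 1−a).)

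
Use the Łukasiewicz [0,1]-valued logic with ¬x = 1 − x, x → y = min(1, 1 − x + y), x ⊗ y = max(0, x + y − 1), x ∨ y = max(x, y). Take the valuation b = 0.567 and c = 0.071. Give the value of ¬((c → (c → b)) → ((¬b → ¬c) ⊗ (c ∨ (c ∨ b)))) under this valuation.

0.433

c → b = min(1, 1 − 0.071 + 0.567) = min(1, 1.496) = 1.000
c → (c → b) = min(1, 1 − 0.071 + 1.000) = min(1, 1.929) = 1.000
¬b = 1 − 0.567 = 0.433
¬c = 1 − 0.071 = 0.929
¬b → ¬c = min(1, 1 − 0.433 + 0.929) = min(1, 1.496) = 1.000
c ∨ b = max(0.071, 0.567) = 0.567
c ∨ (c ∨ b) = max(0.071, 0.567) = 0.567
(¬b → ¬c) ⊗ (c ∨ (c ∨ b)) = max(0, 1.000 + 0.567 − 1) = max(0, 0.567) = 0.567
(c → (c → b)) → ((¬b → ¬c) ⊗ (c ∨ (c ∨ b))) = min(1, 1 − 1.000 + 0.567) = min(1, 0.567) = 0.567
¬((c → (c → b)) → ((¬b → ¬c) ⊗ (c ∨ (c ∨ b)))) = 1 − 0.567 = 0.433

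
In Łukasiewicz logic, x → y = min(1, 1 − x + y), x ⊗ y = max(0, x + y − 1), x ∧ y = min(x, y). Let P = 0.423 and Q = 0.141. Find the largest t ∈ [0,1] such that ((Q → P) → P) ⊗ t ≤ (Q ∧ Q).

0.718

Q → P = min(1, 1 − 0.141 + 0.423) = min(1, 1.282) = 1.000
(Q → P) → P = min(1, 1 − 1.000 + 0.423) = min(1, 0.423) = 0.423
So the left factor is (Q → P) → P = 0.423.
Q ∧ Q = min(0.141, 0.141) = 0.141
So the right-hand bound is Q ∧ Q = 0.141.
The residuum of the Łukasiewicz t-norm gives the supremum: min(1, 1 − 0.423 + 0.141).
1 − 0.423 + 0.141 = 0.718, so t = min(1, 0.718) = 0.718.
Check: 0.423 ⊗ 0.718 = max(0, 0.141) = 0.141 ≤ 0.141.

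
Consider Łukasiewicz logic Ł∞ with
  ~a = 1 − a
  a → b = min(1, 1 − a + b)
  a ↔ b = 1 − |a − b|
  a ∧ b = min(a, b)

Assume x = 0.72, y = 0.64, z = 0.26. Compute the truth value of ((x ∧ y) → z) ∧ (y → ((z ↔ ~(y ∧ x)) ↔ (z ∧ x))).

x ∧ y = min(0.72, 0.64) = 0.64
(x ∧ y) → z = min(1, 1 − 0.64 + 0.26) = min(1, 0.62) = 0.62
y ∧ x = min(0.64, 0.72) = 0.64
~(y ∧ x) = 1 − 0.64 = 0.36
z ↔ ~(y ∧ x) = 1 − |0.26 − 0.36| = 1 − 0.10 = 0.90
z ∧ x = min(0.26, 0.72) = 0.26
(z ↔ ~(y ∧ x)) ↔ (z ∧ x) = 1 − |0.90 − 0.26| = 1 − 0.64 = 0.36
y → ((z ↔ ~(y ∧ x)) ↔ (z ∧ x)) = min(1, 1 − 0.64 + 0.36) = min(1, 0.72) = 0.72
((x ∧ y) → z) ∧ (y → ((z ↔ ~(y ∧ x)) ↔ (z ∧ x))) = min(0.62, 0.72) = 0.62

0.62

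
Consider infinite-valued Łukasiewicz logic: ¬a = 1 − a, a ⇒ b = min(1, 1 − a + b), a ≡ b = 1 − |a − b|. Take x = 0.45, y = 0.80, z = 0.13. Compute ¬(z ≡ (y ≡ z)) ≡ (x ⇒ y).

0.20

y ≡ z = 1 − |0.80 − 0.13| = 1 − 0.67 = 0.33
z ≡ (y ≡ z) = 1 − |0.13 − 0.33| = 1 − 0.20 = 0.80
¬(z ≡ (y ≡ z)) = 1 − 0.80 = 0.20
x ⇒ y = min(1, 1 − 0.45 + 0.80) = min(1, 1.35) = 1.00
¬(z ≡ (y ≡ z)) ≡ (x ⇒ y) = 1 − |0.20 − 1.00| = 1 − 0.80 = 0.20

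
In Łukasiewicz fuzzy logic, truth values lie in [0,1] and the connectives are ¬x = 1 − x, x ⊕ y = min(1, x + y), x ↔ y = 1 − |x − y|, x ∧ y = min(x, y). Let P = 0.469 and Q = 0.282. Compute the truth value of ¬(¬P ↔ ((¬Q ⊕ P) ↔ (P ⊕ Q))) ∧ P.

¬P = 1 − 0.469 = 0.531
¬Q = 1 − 0.282 = 0.718
¬Q ⊕ P = min(1, 0.718 + 0.469) = min(1, 1.187) = 1.000
P ⊕ Q = min(1, 0.469 + 0.282) = min(1, 0.751) = 0.751
(¬Q ⊕ P) ↔ (P ⊕ Q) = 1 − |1.000 − 0.751| = 1 − 0.249 = 0.751
¬P ↔ ((¬Q ⊕ P) ↔ (P ⊕ Q)) = 1 − |0.531 − 0.751| = 1 − 0.220 = 0.780
¬(¬P ↔ ((¬Q ⊕ P) ↔ (P ⊕ Q))) = 1 − 0.780 = 0.220
¬(¬P ↔ ((¬Q ⊕ P) ↔ (P ⊕ Q))) ∧ P = min(0.220, 0.469) = 0.220

0.220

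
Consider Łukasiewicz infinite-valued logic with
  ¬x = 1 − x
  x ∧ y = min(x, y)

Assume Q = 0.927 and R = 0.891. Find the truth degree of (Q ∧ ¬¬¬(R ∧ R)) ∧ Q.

0.109

R ∧ R = min(0.891, 0.891) = 0.891
¬(R ∧ R) = 1 − 0.891 = 0.109
¬¬(R ∧ R) = 1 − 0.109 = 0.891
¬¬¬(R ∧ R) = 1 − 0.891 = 0.109
Q ∧ ¬¬¬(R ∧ R) = min(0.927, 0.109) = 0.109
(Q ∧ ¬¬¬(R ∧ R)) ∧ Q = min(0.109, 0.927) = 0.109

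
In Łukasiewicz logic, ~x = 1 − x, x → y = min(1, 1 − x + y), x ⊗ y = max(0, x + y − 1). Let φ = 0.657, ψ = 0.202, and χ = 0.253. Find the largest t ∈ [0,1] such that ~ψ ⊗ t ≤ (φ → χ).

0.798

~ψ = 1 − 0.202 = 0.798
So the left factor is ~ψ = 0.798.
φ → χ = min(1, 1 − 0.657 + 0.253) = min(1, 0.596) = 0.596
So the right-hand bound is φ → χ = 0.596.
The residuum of the Łukasiewicz t-norm gives the supremum: min(1, 1 − 0.798 + 0.596).
1 − 0.798 + 0.596 = 0.798, so t = min(1, 0.798) = 0.798.
Check: 0.798 ⊗ 0.798 = max(0, 0.596) = 0.596 ≤ 0.596.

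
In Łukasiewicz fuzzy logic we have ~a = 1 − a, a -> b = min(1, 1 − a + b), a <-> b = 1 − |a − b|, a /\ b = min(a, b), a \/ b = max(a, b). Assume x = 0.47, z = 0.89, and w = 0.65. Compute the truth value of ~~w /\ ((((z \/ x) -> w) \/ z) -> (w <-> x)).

0.65

~w = 1 − 0.65 = 0.35
~~w = 1 − 0.35 = 0.65
z \/ x = max(0.89, 0.47) = 0.89
(z \/ x) -> w = min(1, 1 − 0.89 + 0.65) = min(1, 0.76) = 0.76
((z \/ x) -> w) \/ z = max(0.76, 0.89) = 0.89
w <-> x = 1 − |0.65 − 0.47| = 1 − 0.18 = 0.82
(((z \/ x) -> w) \/ z) -> (w <-> x) = min(1, 1 − 0.89 + 0.82) = min(1, 0.93) = 0.93
~~w /\ ((((z \/ x) -> w) \/ z) -> (w <-> x)) = min(0.65, 0.93) = 0.65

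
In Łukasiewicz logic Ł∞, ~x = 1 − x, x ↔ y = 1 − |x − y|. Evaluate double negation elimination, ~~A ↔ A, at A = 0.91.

1.00

~A = 1 − 0.91 = 0.09
~~A = 1 − 0.09 = 0.91
~~A ↔ A = 1 − |0.91 − 0.91| = 1 − 0.00 = 1.00
(As expected: always 1 in Ł∞ since negation is involutive.)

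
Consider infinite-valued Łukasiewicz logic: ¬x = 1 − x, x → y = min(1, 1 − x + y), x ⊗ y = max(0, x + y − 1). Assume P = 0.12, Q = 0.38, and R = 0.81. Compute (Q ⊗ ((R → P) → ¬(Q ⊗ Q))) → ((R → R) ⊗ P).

0.74

R → P = min(1, 1 − 0.81 + 0.12) = min(1, 0.31) = 0.31
Q ⊗ Q = max(0, 0.38 + 0.38 − 1) = max(0, -0.24) = 0.00
¬(Q ⊗ Q) = 1 − 0.00 = 1.00
(R → P) → ¬(Q ⊗ Q) = min(1, 1 − 0.31 + 1.00) = min(1, 1.69) = 1.00
Q ⊗ ((R → P) → ¬(Q ⊗ Q)) = max(0, 0.38 + 1.00 − 1) = max(0, 0.38) = 0.38
R → R = min(1, 1 − 0.81 + 0.81) = min(1, 1.00) = 1.00
(R → R) ⊗ P = max(0, 1.00 + 0.12 − 1) = max(0, 0.12) = 0.12
(Q ⊗ ((R → P) → ¬(Q ⊗ Q))) → ((R → R) ⊗ P) = min(1, 1 − 0.38 + 0.12) = min(1, 0.74) = 0.74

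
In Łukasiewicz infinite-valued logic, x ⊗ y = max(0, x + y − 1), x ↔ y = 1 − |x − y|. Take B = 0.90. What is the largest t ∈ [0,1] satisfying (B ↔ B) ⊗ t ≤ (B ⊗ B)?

B ↔ B = 1 − |0.90 − 0.90| = 1 − 0.00 = 1.00
So the left factor is B ↔ B = 1.00.
B ⊗ B = max(0, 0.90 + 0.90 − 1) = max(0, 0.80) = 0.80
So the right-hand bound is B ⊗ B = 0.80.
The residuum of the Łukasiewicz t-norm gives the supremum: min(1, 1 − 1.00 + 0.80).
1 − 1.00 + 0.80 = 0.80, so t = min(1, 0.80) = 0.80.
Check: 1.00 ⊗ 0.80 = max(0, 0.80) = 0.80 ≤ 0.80.

0.80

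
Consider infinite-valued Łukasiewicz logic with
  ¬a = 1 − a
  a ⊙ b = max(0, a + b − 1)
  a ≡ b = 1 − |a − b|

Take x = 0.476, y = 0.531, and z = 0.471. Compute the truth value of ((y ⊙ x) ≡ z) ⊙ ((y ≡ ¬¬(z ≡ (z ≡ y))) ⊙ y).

y ⊙ x = max(0, 0.531 + 0.476 − 1) = max(0, 0.007) = 0.007
(y ⊙ x) ≡ z = 1 − |0.007 − 0.471| = 1 − 0.464 = 0.536
z ≡ y = 1 − |0.471 − 0.531| = 1 − 0.060 = 0.940
z ≡ (z ≡ y) = 1 − |0.471 − 0.940| = 1 − 0.469 = 0.531
¬(z ≡ (z ≡ y)) = 1 − 0.531 = 0.469
¬¬(z ≡ (z ≡ y)) = 1 − 0.469 = 0.531
y ≡ ¬¬(z ≡ (z ≡ y)) = 1 − |0.531 − 0.531| = 1 − 0.000 = 1.000
(y ≡ ¬¬(z ≡ (z ≡ y))) ⊙ y = max(0, 1.000 + 0.531 − 1) = max(0, 0.531) = 0.531
((y ⊙ x) ≡ z) ⊙ ((y ≡ ¬¬(z ≡ (z ≡ y))) ⊙ y) = max(0, 0.536 + 0.531 − 1) = max(0, 0.067) = 0.067

0.067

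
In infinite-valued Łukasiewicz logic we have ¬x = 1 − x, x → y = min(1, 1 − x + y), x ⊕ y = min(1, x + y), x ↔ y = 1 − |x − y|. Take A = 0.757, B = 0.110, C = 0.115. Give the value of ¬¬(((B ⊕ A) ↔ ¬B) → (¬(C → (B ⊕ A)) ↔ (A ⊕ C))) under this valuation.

B ⊕ A = min(1, 0.110 + 0.757) = min(1, 0.867) = 0.867
¬B = 1 − 0.110 = 0.890
(B ⊕ A) ↔ ¬B = 1 − |0.867 − 0.890| = 1 − 0.023 = 0.977
C → (B ⊕ A) = min(1, 1 − 0.115 + 0.867) = min(1, 1.752) = 1.000
¬(C → (B ⊕ A)) = 1 − 1.000 = 0.000
A ⊕ C = min(1, 0.757 + 0.115) = min(1, 0.872) = 0.872
¬(C → (B ⊕ A)) ↔ (A ⊕ C) = 1 − |0.000 − 0.872| = 1 − 0.872 = 0.128
((B ⊕ A) ↔ ¬B) → (¬(C → (B ⊕ A)) ↔ (A ⊕ C)) = min(1, 1 − 0.977 + 0.128) = min(1, 0.151) = 0.151
¬(((B ⊕ A) ↔ ¬B) → (¬(C → (B ⊕ A)) ↔ (A ⊕ C))) = 1 − 0.151 = 0.849
¬¬(((B ⊕ A) ↔ ¬B) → (¬(C → (B ⊕ A)) ↔ (A ⊕ C))) = 1 − 0.849 = 0.151

0.151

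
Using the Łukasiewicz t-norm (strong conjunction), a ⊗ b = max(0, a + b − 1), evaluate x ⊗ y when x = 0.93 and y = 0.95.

x ⊗ y = max(0, 0.93 + 0.95 − 1) = max(0, 0.88) = 0.88
For comparison, the Gödel (minimum) t-norm min(a, b) would give 0.93.

0.88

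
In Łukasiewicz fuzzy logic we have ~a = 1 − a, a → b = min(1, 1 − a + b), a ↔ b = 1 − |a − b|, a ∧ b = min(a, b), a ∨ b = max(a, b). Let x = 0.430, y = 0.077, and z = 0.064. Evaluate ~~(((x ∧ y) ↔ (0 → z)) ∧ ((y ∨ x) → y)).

0.077

x ∧ y = min(0.430, 0.077) = 0.077
0 → z = min(1, 1 − 0.000 + 0.064) = min(1, 1.064) = 1.000
(x ∧ y) ↔ (0 → z) = 1 − |0.077 − 1.000| = 1 − 0.923 = 0.077
y ∨ x = max(0.077, 0.430) = 0.430
(y ∨ x) → y = min(1, 1 − 0.430 + 0.077) = min(1, 0.647) = 0.647
((x ∧ y) ↔ (0 → z)) ∧ ((y ∨ x) → y) = min(0.077, 0.647) = 0.077
~(((x ∧ y) ↔ (0 → z)) ∧ ((y ∨ x) → y)) = 1 − 0.077 = 0.923
~~(((x ∧ y) ↔ (0 → z)) ∧ ((y ∨ x) → y)) = 1 − 0.923 = 0.077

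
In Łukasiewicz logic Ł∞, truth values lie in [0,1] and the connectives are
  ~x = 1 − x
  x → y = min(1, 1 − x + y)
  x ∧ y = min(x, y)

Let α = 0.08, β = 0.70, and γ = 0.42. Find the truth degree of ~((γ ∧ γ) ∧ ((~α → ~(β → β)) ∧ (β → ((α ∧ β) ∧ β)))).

0.92

γ ∧ γ = min(0.42, 0.42) = 0.42
~α = 1 − 0.08 = 0.92
β → β = min(1, 1 − 0.70 + 0.70) = min(1, 1.00) = 1.00
~(β → β) = 1 − 1.00 = 0.00
~α → ~(β → β) = min(1, 1 − 0.92 + 0.00) = min(1, 0.08) = 0.08
α ∧ β = min(0.08, 0.70) = 0.08
(α ∧ β) ∧ β = min(0.08, 0.70) = 0.08
β → ((α ∧ β) ∧ β) = min(1, 1 − 0.70 + 0.08) = min(1, 0.38) = 0.38
(~α → ~(β → β)) ∧ (β → ((α ∧ β) ∧ β)) = min(0.08, 0.38) = 0.08
(γ ∧ γ) ∧ ((~α → ~(β → β)) ∧ (β → ((α ∧ β) ∧ β))) = min(0.42, 0.08) = 0.08
~((γ ∧ γ) ∧ ((~α → ~(β → β)) ∧ (β → ((α ∧ β) ∧ β)))) = 1 − 0.08 = 0.92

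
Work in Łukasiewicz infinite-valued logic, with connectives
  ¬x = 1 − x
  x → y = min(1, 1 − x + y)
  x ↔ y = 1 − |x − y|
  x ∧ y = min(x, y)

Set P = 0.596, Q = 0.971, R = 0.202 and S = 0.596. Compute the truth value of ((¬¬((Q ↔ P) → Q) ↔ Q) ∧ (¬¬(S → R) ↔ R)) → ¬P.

Q ↔ P = 1 − |0.971 − 0.596| = 1 − 0.375 = 0.625
(Q ↔ P) → Q = min(1, 1 − 0.625 + 0.971) = min(1, 1.346) = 1.000
¬((Q ↔ P) → Q) = 1 − 1.000 = 0.000
¬¬((Q ↔ P) → Q) = 1 − 0.000 = 1.000
¬¬((Q ↔ P) → Q) ↔ Q = 1 − |1.000 − 0.971| = 1 − 0.029 = 0.971
S → R = min(1, 1 − 0.596 + 0.202) = min(1, 0.606) = 0.606
¬(S → R) = 1 − 0.606 = 0.394
¬¬(S → R) = 1 − 0.394 = 0.606
¬¬(S → R) ↔ R = 1 − |0.606 − 0.202| = 1 − 0.404 = 0.596
(¬¬((Q ↔ P) → Q) ↔ Q) ∧ (¬¬(S → R) ↔ R) = min(0.971, 0.596) = 0.596
¬P = 1 − 0.596 = 0.404
((¬¬((Q ↔ P) → Q) ↔ Q) ∧ (¬¬(S → R) ↔ R)) → ¬P = min(1, 1 − 0.596 + 0.404) = min(1, 0.808) = 0.808

0.808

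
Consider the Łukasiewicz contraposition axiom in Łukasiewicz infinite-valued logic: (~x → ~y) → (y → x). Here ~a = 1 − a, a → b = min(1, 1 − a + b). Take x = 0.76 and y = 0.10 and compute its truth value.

~x = 1 − 0.76 = 0.24
~y = 1 − 0.10 = 0.90
~x → ~y = min(1, 1 − 0.24 + 0.90) = min(1, 1.66) = 1.00
y → x = min(1, 1 − 0.10 + 0.76) = min(1, 1.66) = 1.00
(~x → ~y) → (y → x) = min(1, 1 − 1.00 + 1.00) = min(1, 1.00) = 1.00
(As expected: an axiom of Ł∞, always 1.)

1.00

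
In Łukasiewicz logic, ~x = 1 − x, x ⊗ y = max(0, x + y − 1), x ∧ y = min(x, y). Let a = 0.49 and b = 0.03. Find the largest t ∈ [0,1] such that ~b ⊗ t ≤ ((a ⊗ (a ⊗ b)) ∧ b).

0.03

~b = 1 − 0.03 = 0.97
So the left factor is ~b = 0.97.
a ⊗ b = max(0, 0.49 + 0.03 − 1) = max(0, -0.48) = 0.00
a ⊗ (a ⊗ b) = max(0, 0.49 + 0.00 − 1) = max(0, -0.51) = 0.00
(a ⊗ (a ⊗ b)) ∧ b = min(0.00, 0.03) = 0.00
So the right-hand bound is (a ⊗ (a ⊗ b)) ∧ b = 0.00.
The residuum of the Łukasiewicz t-norm gives the supremum: min(1, 1 − 0.97 + 0.00).
1 − 0.97 + 0.00 = 0.03, so t = min(1, 0.03) = 0.03.
Check: 0.97 ⊗ 0.03 = max(0, 0.00) = 0.00 ≤ 0.00.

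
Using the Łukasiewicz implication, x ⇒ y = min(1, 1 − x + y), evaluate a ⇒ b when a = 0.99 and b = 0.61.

0.62

a ⇒ b = min(1, 1 − 0.99 + 0.61) = min(1, 0.62) = 0.62
For comparison, the Gödel implication (1 if x ≤ y else y) would give 0.61.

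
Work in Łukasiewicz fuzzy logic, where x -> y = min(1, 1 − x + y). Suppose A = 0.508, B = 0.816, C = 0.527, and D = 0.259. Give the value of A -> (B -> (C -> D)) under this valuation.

1.000

C -> D = min(1, 1 − 0.527 + 0.259) = min(1, 0.732) = 0.732
B -> (C -> D) = min(1, 1 − 0.816 + 0.732) = min(1, 0.916) = 0.916
A -> (B -> (C -> D)) = min(1, 1 − 0.508 + 0.916) = min(1, 1.408) = 1.000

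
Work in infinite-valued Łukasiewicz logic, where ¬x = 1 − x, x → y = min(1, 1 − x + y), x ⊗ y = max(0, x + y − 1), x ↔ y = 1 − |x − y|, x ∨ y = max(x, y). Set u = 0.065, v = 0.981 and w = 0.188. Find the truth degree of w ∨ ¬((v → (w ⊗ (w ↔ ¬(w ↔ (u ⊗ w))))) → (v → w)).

0.188

u ⊗ w = max(0, 0.065 + 0.188 − 1) = max(0, -0.747) = 0.000
w ↔ (u ⊗ w) = 1 − |0.188 − 0.000| = 1 − 0.188 = 0.812
¬(w ↔ (u ⊗ w)) = 1 − 0.812 = 0.188
w ↔ ¬(w ↔ (u ⊗ w)) = 1 − |0.188 − 0.188| = 1 − 0.000 = 1.000
w ⊗ (w ↔ ¬(w ↔ (u ⊗ w))) = max(0, 0.188 + 1.000 − 1) = max(0, 0.188) = 0.188
v → (w ⊗ (w ↔ ¬(w ↔ (u ⊗ w)))) = min(1, 1 − 0.981 + 0.188) = min(1, 0.207) = 0.207
v → w = min(1, 1 − 0.981 + 0.188) = min(1, 0.207) = 0.207
(v → (w ⊗ (w ↔ ¬(w ↔ (u ⊗ w))))) → (v → w) = min(1, 1 − 0.207 + 0.207) = min(1, 1.000) = 1.000
¬((v → (w ⊗ (w ↔ ¬(w ↔ (u ⊗ w))))) → (v → w)) = 1 − 1.000 = 0.000
w ∨ ¬((v → (w ⊗ (w ↔ ¬(w ↔ (u ⊗ w))))) → (v → w)) = max(0.188, 0.000) = 0.188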